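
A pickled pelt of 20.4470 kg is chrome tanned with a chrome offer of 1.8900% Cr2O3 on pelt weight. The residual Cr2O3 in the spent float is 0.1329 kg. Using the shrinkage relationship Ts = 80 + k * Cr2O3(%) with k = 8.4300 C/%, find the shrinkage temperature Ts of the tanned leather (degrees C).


Offered = pelt * offer_pct / 100 = 20.4470 * 1.8900 / 100 = 0.3864 kg
Uptake = offered - residual = 0.3864 - 0.1329 = 0.2535 kg
Cr2O3% on pelt = uptake / pelt * 100 = 0.2535 / 20.4470 * 100 = 1.2400 %
Ts = 80 + k * Cr2O3% = 80 + 8.4300 * 1.2400 = 90.4534 C


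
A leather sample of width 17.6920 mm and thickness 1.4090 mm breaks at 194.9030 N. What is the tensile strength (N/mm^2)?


Formula: TS = force / (width * thickness)
Substituting: TS = 194.9030 / (17.6920 * 1.4090)
Result: 7.8186 N/mm^2


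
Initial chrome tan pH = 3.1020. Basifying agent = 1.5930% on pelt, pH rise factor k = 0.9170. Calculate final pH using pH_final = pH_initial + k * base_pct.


Formula: pH_final = pH_initial + k * base_pct
Substituting: pH_final = 3.1020 + 0.9170 * 1.5930
Result: 4.5628


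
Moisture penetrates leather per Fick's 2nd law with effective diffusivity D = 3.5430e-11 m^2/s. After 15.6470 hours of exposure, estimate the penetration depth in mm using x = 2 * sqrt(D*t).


t = 15.6470 hr * 3600 = 56329.2000 s
D * t = 3.5430e-11 * 56329.2000 = 1.9957e-06
x = 2 * sqrt(D*t) = 2 * sqrt(1.9957e-06) = 0.00282542 m = 2.8254 mm


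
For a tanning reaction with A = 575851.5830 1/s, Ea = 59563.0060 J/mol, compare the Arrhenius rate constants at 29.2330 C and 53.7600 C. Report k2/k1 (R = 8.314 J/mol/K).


T1 = 29.2330 + 273.15 = 302.3830 K; T2 = 53.7600 + 273.15 = 326.9100 K
k1 = A * exp(-Ea/(R*T1)) = 575851.5830 * exp(-59563.0060/(8.314*302.3830)) = 2.9568e-05 1/s
k2 = A * exp(-Ea/(R*T2)) = 575851.5830 * exp(-59563.0060/(8.314*326.9100)) = 1.7491e-04 1/s
k2/k1 = 1.7491e-04 / 2.9568e-05 = 5.9154


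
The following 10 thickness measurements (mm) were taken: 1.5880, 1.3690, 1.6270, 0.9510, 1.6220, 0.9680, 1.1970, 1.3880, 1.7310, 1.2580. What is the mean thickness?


Formula: Average = sum / n
Substituting: Average = 13.6990 / 10
Result: 1.3699 mm


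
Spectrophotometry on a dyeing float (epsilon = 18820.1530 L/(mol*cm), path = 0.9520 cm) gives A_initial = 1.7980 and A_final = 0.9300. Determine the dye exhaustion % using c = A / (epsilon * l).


c_initial = A_i / (epsilon * l) = 1.7980 / (18820.1530 * 0.9520) = 1.0035e-04 mol/L
c_final = A_f / (epsilon * l) = 0.9300 / (18820.1530 * 0.9520) = 5.1907e-05 mol/L
Exhaustion = (c_initial - c_final) / c_initial * 100 = (1.0035e-04 - 5.1907e-05) / 1.0035e-04 * 100 = 48.2759 %


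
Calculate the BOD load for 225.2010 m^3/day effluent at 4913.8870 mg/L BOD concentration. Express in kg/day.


Formula: BOD_load = volume * conc / 1000
Substituting: BOD_load = 225.2010 * 4913.8870 / 1000
Result: 1106.6123 kg/day


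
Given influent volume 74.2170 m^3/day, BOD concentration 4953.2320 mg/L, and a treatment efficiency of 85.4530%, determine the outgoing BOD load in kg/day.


Load_in = volume * conc / 1000 = 74.2170 * 4953.2320 / 1000 = 367.6140 kg/day
Removed = Load_in * eff / 100 = 367.6140 * 85.4530 / 100 = 314.1372 kg/day
Load_out = Load_in - Removed = 367.6140 - 314.1372 = 53.4768 kg/day


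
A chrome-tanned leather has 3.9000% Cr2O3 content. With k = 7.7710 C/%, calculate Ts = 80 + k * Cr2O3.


Formula: Ts = 80 + k * Cr2O3
Substituting: Ts = 80 + 7.7710 * 3.9000
Result: 110.3069 C


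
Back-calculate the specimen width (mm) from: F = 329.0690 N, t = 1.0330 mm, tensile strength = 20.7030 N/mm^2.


Formula: w = F / (TS * t)
Substituting: w = 329.0690 / (20.7030 * 1.0330)
Result: 15.3870 mm


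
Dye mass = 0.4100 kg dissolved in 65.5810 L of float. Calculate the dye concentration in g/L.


Formula: Conc = dye_mass(kg) / volume(L) * 1000
Substituting: Conc = 0.4100 / 65.5810 * 1000
Result: 6.2518 g/L


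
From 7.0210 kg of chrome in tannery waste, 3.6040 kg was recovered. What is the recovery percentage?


Formula: Recovery = recovered / input * 100
Substituting: Recovery = 3.6040 / 7.0210 * 100
Result: 51.3317 %


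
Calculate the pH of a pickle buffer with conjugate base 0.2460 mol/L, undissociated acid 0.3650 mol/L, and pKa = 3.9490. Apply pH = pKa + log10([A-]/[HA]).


ratio = [A-] / [HA] = 0.2460 / 0.3650 = 0.6740
log10(ratio) = -0.1714
pH = pKa + log10(ratio) = 3.9490 - 0.1714 = 3.7776


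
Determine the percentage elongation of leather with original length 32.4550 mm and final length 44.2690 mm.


Formula: Elongation = (Lf - L0) / L0 * 100
Substituting: Elongation = (44.2690 - 32.4550) / 32.4550 * 100
Result: 36.4012 %


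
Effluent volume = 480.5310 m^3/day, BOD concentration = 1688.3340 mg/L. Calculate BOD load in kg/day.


Formula: BOD_load = volume * conc / 1000
Substituting: BOD_load = 480.5310 * 1688.3340 / 1000
Result: 811.2968 kg/day


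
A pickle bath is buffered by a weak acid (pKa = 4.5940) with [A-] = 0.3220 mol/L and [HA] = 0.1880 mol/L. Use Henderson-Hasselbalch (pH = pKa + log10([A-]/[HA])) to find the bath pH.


ratio = [A-] / [HA] = 0.3220 / 0.1880 = 1.7128
log10(ratio) = 0.2337
pH = pKa + log10(ratio) = 4.5940 + 0.2337 = 4.8277


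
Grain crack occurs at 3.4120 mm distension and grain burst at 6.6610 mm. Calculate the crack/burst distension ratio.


Formula: Ratio = crack / burst
Substituting: Ratio = 3.4120 / 6.6610
Result: 0.5122


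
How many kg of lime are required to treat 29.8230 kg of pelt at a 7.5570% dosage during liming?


Formula: Lime = substrate * pct / 100
Substituting: Lime = 29.8230 * 7.5570 / 100
Result: 2.2537 kg


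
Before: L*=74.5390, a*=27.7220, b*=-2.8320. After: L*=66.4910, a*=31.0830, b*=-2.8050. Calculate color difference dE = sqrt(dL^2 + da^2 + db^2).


dL = -8.0480, da = 3.3610, db = 0.027
dE = sqrt((-8.0480)^2 + 3.3610^2 + 0.027^2) = 8.7217


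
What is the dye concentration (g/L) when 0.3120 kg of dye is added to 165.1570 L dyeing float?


Formula: Conc = dye_mass(kg) / volume(L) * 1000
Substituting: Conc = 0.3120 / 165.1570 * 1000
Result: 1.8891 g/L


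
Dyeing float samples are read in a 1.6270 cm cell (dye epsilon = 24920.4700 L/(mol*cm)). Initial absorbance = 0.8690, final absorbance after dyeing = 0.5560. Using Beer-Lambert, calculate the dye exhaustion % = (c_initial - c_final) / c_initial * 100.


c_initial = A_i / (epsilon * l) = 0.8690 / (24920.4700 * 1.6270) = 2.1433e-05 mol/L
c_final = A_f / (epsilon * l) = 0.5560 / (24920.4700 * 1.6270) = 1.3713e-05 mol/L
Exhaustion = (c_initial - c_final) / c_initial * 100 = (2.1433e-05 - 1.3713e-05) / 2.1433e-05 * 100 = 36.0184 %


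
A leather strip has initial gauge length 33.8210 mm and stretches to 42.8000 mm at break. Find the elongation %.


Formula: Elongation = (Lf - L0) / L0 * 100
Substituting: Elongation = (42.8000 - 33.8210) / 33.8210 * 100
Result: 26.5486 %


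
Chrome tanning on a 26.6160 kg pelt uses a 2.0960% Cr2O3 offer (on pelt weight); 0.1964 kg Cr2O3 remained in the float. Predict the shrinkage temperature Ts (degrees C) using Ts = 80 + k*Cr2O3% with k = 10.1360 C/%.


Offered = pelt * offer_pct / 100 = 26.6160 * 2.0960 / 100 = 0.5579 kg
Uptake = offered - residual = 0.5579 - 0.1964 = 0.3615 kg
Cr2O3% on pelt = uptake / pelt * 100 = 0.3615 / 26.6160 * 100 = 1.3581 %
Ts = 80 + k * Cr2O3% = 80 + 10.1360 * 1.3581 = 93.7657 C


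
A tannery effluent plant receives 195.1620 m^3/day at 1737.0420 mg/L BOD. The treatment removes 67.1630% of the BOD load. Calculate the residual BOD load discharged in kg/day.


Load_in = volume * conc / 1000 = 195.1620 * 1737.0420 / 1000 = 339.0046 kg/day
Removed = Load_in * eff / 100 = 339.0046 * 67.1630 / 100 = 227.6857 kg/day
Load_out = Load_in - Removed = 339.0046 - 227.6857 = 111.3189 kg/day


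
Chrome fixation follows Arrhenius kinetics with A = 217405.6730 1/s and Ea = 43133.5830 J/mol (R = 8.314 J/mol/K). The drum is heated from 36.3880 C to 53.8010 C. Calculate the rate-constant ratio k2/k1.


T1 = 36.3880 + 273.15 = 309.5380 K; T2 = 53.8010 + 273.15 = 326.9510 K
k1 = A * exp(-Ea/(R*T1)) = 217405.6730 * exp(-43133.5830/(8.314*309.5380)) = 0.0114341 1/s
k2 = A * exp(-Ea/(R*T2)) = 217405.6730 * exp(-43133.5830/(8.314*326.9510)) = 0.0279174 1/s
k2/k1 = 0.0279174 / 0.0114341 = 2.4416


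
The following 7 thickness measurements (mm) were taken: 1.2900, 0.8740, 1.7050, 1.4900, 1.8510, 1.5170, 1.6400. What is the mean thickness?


Formula: Average = sum / n
Substituting: Average = 10.3670 / 7
Result: 1.4810 mm


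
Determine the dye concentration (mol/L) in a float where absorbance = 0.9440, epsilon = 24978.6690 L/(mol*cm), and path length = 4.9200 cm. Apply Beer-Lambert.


Formula: c = A / (epsilon * l)
Substituting: c = 0.9440 / (24978.6690 * 4.9200)
Result: 7.6814e-06 mol/L


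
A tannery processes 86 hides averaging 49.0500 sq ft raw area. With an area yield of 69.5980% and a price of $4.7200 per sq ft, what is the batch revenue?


Raw_total = N * avg_area = 86 * 49.0500 = 4218.3000 sq ft
Finished = Raw_total * yield / 100 = 4218.3000 * 69.5980 / 100 = 2935.8524 sq ft
Value = Finished * price = 2935.8524 * 4.7200 = 13857.2235 $


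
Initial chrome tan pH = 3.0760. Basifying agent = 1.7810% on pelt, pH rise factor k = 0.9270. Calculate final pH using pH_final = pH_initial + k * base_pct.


Formula: pH_final = pH_initial + k * base_pct
Substituting: pH_final = 3.0760 + 0.9270 * 1.7810
Result: 4.7270


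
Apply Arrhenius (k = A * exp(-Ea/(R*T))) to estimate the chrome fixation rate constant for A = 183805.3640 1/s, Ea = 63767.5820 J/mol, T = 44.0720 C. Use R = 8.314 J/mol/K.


T_K = T_C + 273.15 = 44.0720 + 273.15 = 317.2220 K
exponent = -Ea / (R * T_K) = -63767.5820 / (8.314 * 317.2220) = -24.1783
k = A * exp(exponent) = 183805.3640 * exp(-24.1783) = 5.8054e-06 1/s


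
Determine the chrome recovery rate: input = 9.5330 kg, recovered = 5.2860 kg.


Formula: Recovery = recovered / input * 100
Substituting: Recovery = 5.2860 / 9.5330 * 100
Result: 55.4495 %


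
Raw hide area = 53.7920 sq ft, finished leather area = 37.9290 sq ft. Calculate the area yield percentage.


Formula: Yield = finished / raw * 100
Substituting: Yield = 37.9290 / 53.7920 * 100
Result: 70.5105 %


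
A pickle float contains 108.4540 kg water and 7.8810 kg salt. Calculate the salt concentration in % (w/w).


Formula: Conc = salt / (water + salt) * 100
Substituting: Conc = 7.8810 / (108.4540 + 7.8810) * 100
Result: 6.7744 %


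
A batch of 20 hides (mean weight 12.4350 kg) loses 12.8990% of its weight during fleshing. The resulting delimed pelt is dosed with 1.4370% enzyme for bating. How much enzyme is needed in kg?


Total_raw = N * avg_wt = 20 * 12.4350 = 248.7000 kg
Substrate = Total_raw * (1 - loss/100) = 248.7000 * (1 - 12.8990/100) = 216.6202 kg
Enzyme = Substrate * pct / 100 = 216.6202 * 1.4370 / 100 = 3.1128 kg


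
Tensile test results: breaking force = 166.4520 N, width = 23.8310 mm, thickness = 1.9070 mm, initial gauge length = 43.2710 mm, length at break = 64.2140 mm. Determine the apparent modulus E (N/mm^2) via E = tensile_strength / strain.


TS = F / (w * t) = 166.4520 / (23.8310 * 1.9070) = 3.6627 N/mm^2
strain = (Lf - L0) / L0 = (64.2140 - 43.2710) / 43.2710 = 0.4840
E = TS / strain = 3.6627 / 0.4840 = 7.5675 N/mm^2


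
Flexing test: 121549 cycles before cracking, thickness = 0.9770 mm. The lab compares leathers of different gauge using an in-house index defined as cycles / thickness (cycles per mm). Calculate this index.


Formula: Index = cycles / thickness
Substituting: Index = 121549 / 0.9770
Result: 124410.4401 cycles/mm


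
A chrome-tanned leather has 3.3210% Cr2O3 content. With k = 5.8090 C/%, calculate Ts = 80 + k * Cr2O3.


Formula: Ts = 80 + k * Cr2O3
Substituting: Ts = 80 + 5.8090 * 3.3210
Result: 99.2917 C


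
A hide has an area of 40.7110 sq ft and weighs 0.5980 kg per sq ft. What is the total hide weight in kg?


Formula: Weight = area * weight_per_sqft
Substituting: Weight = 40.7110 * 0.5980
Result: 24.3452 kg


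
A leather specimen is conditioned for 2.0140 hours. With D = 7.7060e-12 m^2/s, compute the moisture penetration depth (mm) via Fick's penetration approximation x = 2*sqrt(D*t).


t = 2.0140 hr * 3600 = 7250.4000 s
D * t = 7.7060e-12 * 7250.4000 = 5.5872e-08
x = 2 * sqrt(D*t) = 2 * sqrt(5.5872e-08) = 4.7274e-04 m = 0.4727 mm


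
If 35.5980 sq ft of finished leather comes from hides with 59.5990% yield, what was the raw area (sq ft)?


Formula: raw = finished * 100 / yield
Substituting: raw = 35.5980 * 100 / 59.5990
Result: 59.7292 sq ft


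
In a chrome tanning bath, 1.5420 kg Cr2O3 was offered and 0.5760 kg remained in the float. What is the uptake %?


Formula: Uptake = (offered - residual) / offered * 100
Substituting: Uptake = (1.5420 - 0.5760) / 1.5420 * 100
Result: 62.6459 %


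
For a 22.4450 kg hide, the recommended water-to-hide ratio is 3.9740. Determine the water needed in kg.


Formula: Water = hide_weight * ratio
Substituting: Water = 22.4450 * 3.9740
Result: 89.1964 kg


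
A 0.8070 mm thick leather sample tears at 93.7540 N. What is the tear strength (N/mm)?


Formula: Tear strength = force / thickness
Substituting: Tear strength = 93.7540 / 0.8070
Result: 116.1760 N/mm


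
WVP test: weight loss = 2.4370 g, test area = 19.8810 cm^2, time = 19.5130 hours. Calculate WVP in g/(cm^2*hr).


Formula: WVP = loss / (area * time)
Substituting: WVP = 2.4370 / (19.8810 * 19.5130)
Result: 0.00628193 g/(cm^2*hr)


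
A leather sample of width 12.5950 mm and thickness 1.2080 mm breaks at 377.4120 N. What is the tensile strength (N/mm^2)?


Formula: TS = force / (width * thickness)
Substituting: TS = 377.4120 / (12.5950 * 1.2080)
Result: 24.8056 N/mm^2


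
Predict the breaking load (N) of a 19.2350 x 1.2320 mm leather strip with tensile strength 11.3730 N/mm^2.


Formula: F = TS * w * t
Substituting: F = 11.3730 * 19.2350 * 1.2320
Result: 269.5119 N


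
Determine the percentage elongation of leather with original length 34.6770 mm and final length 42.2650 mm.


Formula: Elongation = (Lf - L0) / L0 * 100
Substituting: Elongation = (42.2650 - 34.6770) / 34.6770 * 100
Result: 21.8819 %


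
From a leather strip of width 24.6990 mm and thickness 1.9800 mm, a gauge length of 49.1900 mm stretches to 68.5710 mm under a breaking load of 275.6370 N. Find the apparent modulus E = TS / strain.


TS = F / (w * t) = 275.6370 / (24.6990 * 1.9800) = 5.6363 N/mm^2
strain = (Lf - L0) / L0 = (68.5710 - 49.1900) / 49.1900 = 0.3940
E = TS / strain = 5.6363 / 0.3940 = 14.3052 N/mm^2


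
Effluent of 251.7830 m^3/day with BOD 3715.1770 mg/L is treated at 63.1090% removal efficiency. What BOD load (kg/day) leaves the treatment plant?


Load_in = volume * conc / 1000 = 251.7830 * 3715.1770 / 1000 = 935.4184 kg/day
Removed = Load_in * eff / 100 = 935.4184 * 63.1090 / 100 = 590.3332 kg/day
Load_out = Load_in - Removed = 935.4184 - 590.3332 = 345.0852 kg/day


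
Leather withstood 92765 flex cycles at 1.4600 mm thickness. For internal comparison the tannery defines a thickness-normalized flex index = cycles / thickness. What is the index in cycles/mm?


Formula: Index = cycles / thickness
Substituting: Index = 92765 / 1.4600
Result: 63537.6712 cycles/mm


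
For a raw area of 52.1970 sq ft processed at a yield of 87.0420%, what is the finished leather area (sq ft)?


Formula: finished = raw * yield / 100
Substituting: finished = 52.1970 * 87.0420 / 100
Result: 45.4333 sq ft


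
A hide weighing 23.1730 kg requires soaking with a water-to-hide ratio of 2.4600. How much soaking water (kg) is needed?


Formula: Water = hide_weight * ratio
Substituting: Water = 23.1730 * 2.4600
Result: 57.0056 kg


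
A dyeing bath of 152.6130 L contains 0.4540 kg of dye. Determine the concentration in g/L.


Formula: Conc = dye_mass(kg) / volume(L) * 1000
Substituting: Conc = 0.4540 / 152.6130 * 1000
Result: 2.9748 g/L


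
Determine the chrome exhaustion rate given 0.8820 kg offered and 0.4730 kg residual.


Formula: Uptake = (offered - residual) / offered * 100
Substituting: Uptake = (0.8820 - 0.4730) / 0.8820 * 100
Result: 46.3719 %


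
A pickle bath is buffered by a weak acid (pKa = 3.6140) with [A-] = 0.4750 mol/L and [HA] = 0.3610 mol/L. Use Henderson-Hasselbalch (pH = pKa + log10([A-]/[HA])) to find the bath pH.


ratio = [A-] / [HA] = 0.4750 / 0.3610 = 1.3158
log10(ratio) = 0.1192
pH = pKa + log10(ratio) = 3.6140 + 0.1192 = 3.7332


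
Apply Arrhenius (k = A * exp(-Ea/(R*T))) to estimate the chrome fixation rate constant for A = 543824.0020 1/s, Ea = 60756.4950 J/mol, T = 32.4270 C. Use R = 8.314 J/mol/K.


T_K = T_C + 273.15 = 32.4270 + 273.15 = 305.5770 K
exponent = -Ea / (R * T_K) = -60756.4950 / (8.314 * 305.5770) = -23.9145
k = A * exp(exponent) = 543824.0020 * exp(-23.9145) = 2.2362e-05 1/s


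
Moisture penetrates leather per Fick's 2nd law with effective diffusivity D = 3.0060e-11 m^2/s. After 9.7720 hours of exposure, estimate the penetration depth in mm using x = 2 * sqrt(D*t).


t = 9.7720 hr * 3600 = 35179.2000 s
D * t = 3.0060e-11 * 35179.2000 = 1.0575e-06
x = 2 * sqrt(D*t) = 2 * sqrt(1.0575e-06) = 0.00205668 m = 2.0567 mm


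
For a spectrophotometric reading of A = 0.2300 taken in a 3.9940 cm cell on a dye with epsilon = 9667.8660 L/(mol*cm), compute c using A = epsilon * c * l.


Formula: c = A / (epsilon * l)
Substituting: c = 0.2300 / (9667.8660 * 3.9940)
Result: 5.9565e-06 mol/L


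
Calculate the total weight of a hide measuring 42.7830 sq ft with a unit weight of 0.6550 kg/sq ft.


Formula: Weight = area * weight_per_sqft
Substituting: Weight = 42.7830 * 0.6550
Result: 28.0229 kg


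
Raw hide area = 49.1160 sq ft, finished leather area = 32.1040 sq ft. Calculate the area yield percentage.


Formula: Yield = finished / raw * 100
Substituting: Yield = 32.1040 / 49.1160 * 100
Result: 65.3636 %


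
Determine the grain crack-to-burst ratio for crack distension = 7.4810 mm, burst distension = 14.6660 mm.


Formula: Ratio = crack / burst
Substituting: Ratio = 7.4810 / 14.6660
Result: 0.5101


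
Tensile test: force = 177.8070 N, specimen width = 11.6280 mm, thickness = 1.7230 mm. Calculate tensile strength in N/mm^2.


Formula: TS = force / (width * thickness)
Substituting: TS = 177.8070 / (11.6280 * 1.7230)
Result: 8.8748 N/mm^2


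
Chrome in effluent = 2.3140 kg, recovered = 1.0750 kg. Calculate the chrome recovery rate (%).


Formula: Recovery = recovered / input * 100
Substituting: Recovery = 1.0750 / 2.3140 * 100
Result: 46.4564 %


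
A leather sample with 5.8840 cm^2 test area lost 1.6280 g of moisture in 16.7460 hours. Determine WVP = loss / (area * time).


Formula: WVP = loss / (area * time)
Substituting: WVP = 1.6280 / (5.8840 * 16.7460)
Result: 0.0165223 g/(cm^2*hr)


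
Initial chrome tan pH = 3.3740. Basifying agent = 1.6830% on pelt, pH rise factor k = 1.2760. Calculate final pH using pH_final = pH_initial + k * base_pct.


Formula: pH_final = pH_initial + k * base_pct
Substituting: pH_final = 3.3740 + 1.2760 * 1.6830
Result: 5.5215


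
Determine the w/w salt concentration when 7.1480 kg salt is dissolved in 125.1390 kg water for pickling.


Formula: Conc = salt / (water + salt) * 100
Substituting: Conc = 7.1480 / (125.1390 + 7.1480) * 100
Result: 5.4034 %


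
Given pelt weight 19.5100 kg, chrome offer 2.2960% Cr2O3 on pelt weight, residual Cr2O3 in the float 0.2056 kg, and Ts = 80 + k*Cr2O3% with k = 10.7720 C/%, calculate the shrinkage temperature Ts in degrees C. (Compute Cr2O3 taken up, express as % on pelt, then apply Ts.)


Offered = pelt * offer_pct / 100 = 19.5100 * 2.2960 / 100 = 0.4479 kg
Uptake = offered - residual = 0.4479 - 0.2056 = 0.2423 kg
Cr2O3% on pelt = uptake / pelt * 100 = 0.2423 / 19.5100 * 100 = 1.2422 %
Ts = 80 + k * Cr2O3% = 80 + 10.7720 * 1.2422 = 93.3808 C


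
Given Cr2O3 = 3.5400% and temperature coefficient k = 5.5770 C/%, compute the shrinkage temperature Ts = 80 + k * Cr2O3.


Formula: Ts = 80 + k * Cr2O3
Substituting: Ts = 80 + 5.5770 * 3.5400
Result: 99.7426 C


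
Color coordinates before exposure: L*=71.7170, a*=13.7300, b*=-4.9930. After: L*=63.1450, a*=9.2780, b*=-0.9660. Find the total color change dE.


dL = -8.5720, da = -4.4520, db = 4.0270
dE = sqrt((-8.5720)^2 + (-4.4520)^2 + 4.0270^2) = 10.4650


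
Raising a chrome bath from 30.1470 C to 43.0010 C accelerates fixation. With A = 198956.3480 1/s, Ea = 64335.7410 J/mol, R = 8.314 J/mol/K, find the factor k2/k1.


T1 = 30.1470 + 273.15 = 303.2970 K; T2 = 43.0010 + 273.15 = 316.1510 K
k1 = A * exp(-Ea/(R*T1)) = 198956.3480 * exp(-64335.7410/(8.314*303.2970)) = 1.6530e-06 1/s
k2 = A * exp(-Ea/(R*T2)) = 198956.3480 * exp(-64335.7410/(8.314*316.1510)) = 4.6643e-06 1/s
k2/k1 = 4.6643e-06 / 1.6530e-06 = 2.8217


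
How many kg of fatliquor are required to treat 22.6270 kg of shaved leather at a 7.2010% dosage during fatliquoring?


Formula: Fat = substrate * pct / 100
Substituting: Fat = 22.6270 * 7.2010 / 100
Result: 1.6294 kg


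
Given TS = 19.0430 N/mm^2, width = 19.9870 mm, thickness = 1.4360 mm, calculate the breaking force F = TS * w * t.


Formula: F = TS * w * t
Substituting: F = 19.0430 * 19.9870 * 1.4360
Result: 546.5595 N


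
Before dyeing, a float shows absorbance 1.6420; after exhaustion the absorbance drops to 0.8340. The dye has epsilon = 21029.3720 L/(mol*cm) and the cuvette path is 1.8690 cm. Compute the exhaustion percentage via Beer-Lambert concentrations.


c_initial = A_i / (epsilon * l) = 1.6420 / (21029.3720 * 1.8690) = 4.1777e-05 mol/L
c_final = A_f / (epsilon * l) = 0.8340 / (21029.3720 * 1.8690) = 2.1219e-05 mol/L
Exhaustion = (c_initial - c_final) / c_initial * 100 = (4.1777e-05 - 2.1219e-05) / 4.1777e-05 * 100 = 49.2083 %


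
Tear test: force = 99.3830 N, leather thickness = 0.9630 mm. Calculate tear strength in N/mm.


Formula: Tear strength = force / thickness
Substituting: Tear strength = 99.3830 / 0.9630
Result: 103.2015 N/mm


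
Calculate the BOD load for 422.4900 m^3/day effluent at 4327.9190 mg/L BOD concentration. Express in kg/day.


Formula: BOD_load = volume * conc / 1000
Substituting: BOD_load = 422.4900 * 4327.9190 / 1000
Result: 1828.5025 kg/day


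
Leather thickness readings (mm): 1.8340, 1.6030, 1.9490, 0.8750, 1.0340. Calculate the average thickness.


Formula: Average = sum / n
Substituting: Average = 7.2950 / 5
Result: 1.4590 mm


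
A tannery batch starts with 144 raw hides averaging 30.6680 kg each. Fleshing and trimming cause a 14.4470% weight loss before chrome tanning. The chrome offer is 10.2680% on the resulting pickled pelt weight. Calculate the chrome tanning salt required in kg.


Total_raw = N * avg_wt = 144 * 30.6680 = 4416.1920 kg
Substrate = Total_raw * (1 - loss/100) = 4416.1920 * (1 - 14.4470/100) = 3778.1847 kg
Chrome = Substrate * pct / 100 = 3778.1847 * 10.2680 / 100 = 387.9440 kg


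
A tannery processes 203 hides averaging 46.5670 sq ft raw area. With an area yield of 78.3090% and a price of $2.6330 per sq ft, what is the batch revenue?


Raw_total = N * avg_area = 203 * 46.5670 = 9453.1010 sq ft
Finished = Raw_total * yield / 100 = 9453.1010 * 78.3090 / 100 = 7402.6289 sq ft
Value = Finished * price = 7402.6289 * 2.6330 = 19491.1218 $


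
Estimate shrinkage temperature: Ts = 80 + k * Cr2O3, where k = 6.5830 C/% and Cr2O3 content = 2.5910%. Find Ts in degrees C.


Formula: Ts = 80 + k * Cr2O3
Substituting: Ts = 80 + 6.5830 * 2.5910
Result: 97.0566 C


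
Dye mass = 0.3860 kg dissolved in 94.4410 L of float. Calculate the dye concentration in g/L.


Formula: Conc = dye_mass(kg) / volume(L) * 1000
Substituting: Conc = 0.3860 / 94.4410 * 1000
Result: 4.0872 g/L


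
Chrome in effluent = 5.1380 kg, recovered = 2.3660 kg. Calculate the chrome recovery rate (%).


Formula: Recovery = recovered / input * 100
Substituting: Recovery = 2.3660 / 5.1380 * 100
Result: 46.0490 %


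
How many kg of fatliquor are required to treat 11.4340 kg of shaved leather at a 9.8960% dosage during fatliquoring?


Formula: Fat = substrate * pct / 100
Substituting: Fat = 11.4340 * 9.8960 / 100
Result: 1.1315 kg


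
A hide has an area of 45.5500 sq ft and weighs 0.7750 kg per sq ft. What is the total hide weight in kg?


Formula: Weight = area * weight_per_sqft
Substituting: Weight = 45.5500 * 0.7750
Result: 35.3012 kg


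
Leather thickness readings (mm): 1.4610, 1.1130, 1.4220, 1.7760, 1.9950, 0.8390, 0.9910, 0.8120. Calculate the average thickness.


Formula: Average = sum / n
Substituting: Average = 10.4090 / 8
Result: 1.3011 mm


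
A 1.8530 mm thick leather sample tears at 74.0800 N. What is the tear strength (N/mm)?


Formula: Tear strength = force / thickness
Substituting: Tear strength = 74.0800 / 1.8530
Result: 39.9784 N/mm


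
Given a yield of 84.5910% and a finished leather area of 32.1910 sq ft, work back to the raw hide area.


Formula: raw = finished * 100 / yield
Substituting: raw = 32.1910 * 100 / 84.5910
Result: 38.0549 sq ft


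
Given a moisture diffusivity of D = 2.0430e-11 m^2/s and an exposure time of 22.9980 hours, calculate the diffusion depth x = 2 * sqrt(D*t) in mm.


t = 22.9980 hr * 3600 = 82792.8000 s
D * t = 2.0430e-11 * 82792.8000 = 1.6915e-06
x = 2 * sqrt(D*t) = 2 * sqrt(1.6915e-06) = 0.00260112 m = 2.6011 mm


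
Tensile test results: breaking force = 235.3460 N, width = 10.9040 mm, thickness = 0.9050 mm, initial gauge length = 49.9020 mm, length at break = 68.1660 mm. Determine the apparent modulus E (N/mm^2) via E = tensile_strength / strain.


TS = F / (w * t) = 235.3460 / (10.9040 * 0.9050) = 23.8491 N/mm^2
strain = (Lf - L0) / L0 = (68.1660 - 49.9020) / 49.9020 = 0.3660
E = TS / strain = 23.8491 / 0.3660 = 65.1620 N/mm^2


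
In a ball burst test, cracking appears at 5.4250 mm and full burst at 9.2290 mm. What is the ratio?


Formula: Ratio = crack / burst
Substituting: Ratio = 5.4250 / 9.2290
Result: 0.5878


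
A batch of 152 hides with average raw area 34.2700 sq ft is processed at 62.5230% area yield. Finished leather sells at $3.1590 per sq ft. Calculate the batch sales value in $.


Raw_total = N * avg_area = 152 * 34.2700 = 5209.0400 sq ft
Finished = Raw_total * yield / 100 = 5209.0400 * 62.5230 / 100 = 3256.8481 sq ft
Value = Finished * price = 3256.8481 * 3.1590 = 10288.3831 $


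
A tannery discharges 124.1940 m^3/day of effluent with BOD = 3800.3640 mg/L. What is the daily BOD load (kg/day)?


Formula: BOD_load = volume * conc / 1000
Substituting: BOD_load = 124.1940 * 3800.3640 / 1000
Result: 471.9824 kg/day


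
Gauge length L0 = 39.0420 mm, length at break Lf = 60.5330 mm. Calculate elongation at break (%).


Formula: Elongation = (Lf - L0) / L0 * 100
Substituting: Elongation = (60.5330 - 39.0420) / 39.0420 * 100
Result: 55.0458 %


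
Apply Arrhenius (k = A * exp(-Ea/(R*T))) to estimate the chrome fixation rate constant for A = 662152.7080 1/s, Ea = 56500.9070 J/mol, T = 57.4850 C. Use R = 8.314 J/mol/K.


T_K = T_C + 273.15 = 57.4850 + 273.15 = 330.6350 K
exponent = -Ea / (R * T_K) = -56500.9070 / (8.314 * 330.6350) = -20.5540
k = A * exp(exponent) = 662152.7080 * exp(-20.5540) = 7.8427e-04 1/s


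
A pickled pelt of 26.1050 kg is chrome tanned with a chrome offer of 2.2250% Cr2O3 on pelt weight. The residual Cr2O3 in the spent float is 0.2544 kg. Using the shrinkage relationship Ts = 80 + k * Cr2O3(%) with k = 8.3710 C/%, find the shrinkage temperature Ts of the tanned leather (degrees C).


Offered = pelt * offer_pct / 100 = 26.1050 * 2.2250 / 100 = 0.5808 kg
Uptake = offered - residual = 0.5808 - 0.2544 = 0.3264 kg
Cr2O3% on pelt = uptake / pelt * 100 = 0.3264 / 26.1050 * 100 = 1.2505 %
Ts = 80 + k * Cr2O3% = 80 + 8.3710 * 1.2505 = 90.4677 C


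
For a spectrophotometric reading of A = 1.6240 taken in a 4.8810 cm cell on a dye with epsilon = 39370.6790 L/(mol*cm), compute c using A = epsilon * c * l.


Formula: c = A / (epsilon * l)
Substituting: c = 1.6240 / (39370.6790 * 4.8810)
Result: 8.4509e-06 mol/L


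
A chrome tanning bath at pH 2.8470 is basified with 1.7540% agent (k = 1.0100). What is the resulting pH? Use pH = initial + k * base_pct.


Formula: pH_final = pH_initial + k * base_pct
Substituting: pH_final = 2.8470 + 1.0100 * 1.7540
Result: 4.6185


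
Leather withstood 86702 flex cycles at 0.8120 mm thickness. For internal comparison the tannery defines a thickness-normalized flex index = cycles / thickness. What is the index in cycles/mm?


Formula: Index = cycles / thickness
Substituting: Index = 86702 / 0.8120
Result: 106775.8621 cycles/mm


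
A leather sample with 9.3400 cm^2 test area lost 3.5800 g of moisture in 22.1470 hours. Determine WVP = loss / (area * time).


Formula: WVP = loss / (area * time)
Substituting: WVP = 3.5800 / (9.3400 * 22.1470)
Result: 0.017307 g/(cm^2*hr)


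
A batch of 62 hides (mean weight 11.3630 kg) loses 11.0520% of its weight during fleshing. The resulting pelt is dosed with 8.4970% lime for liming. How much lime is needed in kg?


Total_raw = N * avg_wt = 62 * 11.3630 = 704.5060 kg
Substrate = Total_raw * (1 - loss/100) = 704.5060 * (1 - 11.0520/100) = 626.6440 kg
Lime = Substrate * pct / 100 = 626.6440 * 8.4970 / 100 = 53.2459 kg


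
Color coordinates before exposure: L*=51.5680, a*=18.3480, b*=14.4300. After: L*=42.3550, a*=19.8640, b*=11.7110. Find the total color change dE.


dL = -9.2130, da = 1.5160, db = -2.7190
dE = sqrt((-9.2130)^2 + 1.5160^2 + (-2.7190)^2) = 9.7247


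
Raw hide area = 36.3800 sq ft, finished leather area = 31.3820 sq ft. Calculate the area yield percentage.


Formula: Yield = finished / raw * 100
Substituting: Yield = 31.3820 / 36.3800 * 100
Result: 86.2617 %


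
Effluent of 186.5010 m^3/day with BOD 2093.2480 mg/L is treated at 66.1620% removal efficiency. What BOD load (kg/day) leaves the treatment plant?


Load_in = volume * conc / 1000 = 186.5010 * 2093.2480 / 1000 = 390.3928 kg/day
Removed = Load_in * eff / 100 = 390.3928 * 66.1620 / 100 = 258.2917 kg/day
Load_out = Load_in - Removed = 390.3928 - 258.2917 = 132.1011 kg/day


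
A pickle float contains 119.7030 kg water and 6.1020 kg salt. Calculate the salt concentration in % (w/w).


Formula: Conc = salt / (water + salt) * 100
Substituting: Conc = 6.1020 / (119.7030 + 6.1020) * 100
Result: 4.8504 %


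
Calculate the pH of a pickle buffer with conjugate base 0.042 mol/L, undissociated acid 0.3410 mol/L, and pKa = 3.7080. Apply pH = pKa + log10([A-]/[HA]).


ratio = [A-] / [HA] = 0.042 / 0.3410 = 0.1232
log10(ratio) = -0.9095
pH = pKa + log10(ratio) = 3.7080 - 0.9095 = 2.7985


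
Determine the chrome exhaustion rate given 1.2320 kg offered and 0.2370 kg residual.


Formula: Uptake = (offered - residual) / offered * 100
Substituting: Uptake = (1.2320 - 0.2370) / 1.2320 * 100
Result: 80.7630 %


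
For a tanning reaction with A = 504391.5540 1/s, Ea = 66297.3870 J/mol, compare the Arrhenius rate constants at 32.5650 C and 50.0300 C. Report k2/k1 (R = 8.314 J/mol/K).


T1 = 32.5650 + 273.15 = 305.7150 K; T2 = 50.0300 + 273.15 = 323.1800 K
k1 = A * exp(-Ea/(R*T1)) = 504391.5540 * exp(-66297.3870/(8.314*305.7150)) = 2.3700e-06 1/s
k2 = A * exp(-Ea/(R*T2)) = 504391.5540 * exp(-66297.3870/(8.314*323.1800)) = 9.7035e-06 1/s
k2/k1 = 9.7035e-06 / 2.3700e-06 = 4.0943


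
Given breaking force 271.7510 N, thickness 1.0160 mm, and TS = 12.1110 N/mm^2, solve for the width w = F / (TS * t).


Formula: w = F / (TS * t)
Substituting: w = 271.7510 / (12.1110 * 1.0160)
Result: 22.0850 mm


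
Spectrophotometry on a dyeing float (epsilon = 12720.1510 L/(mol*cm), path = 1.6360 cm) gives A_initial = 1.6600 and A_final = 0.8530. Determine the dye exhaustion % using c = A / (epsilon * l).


c_initial = A_i / (epsilon * l) = 1.6600 / (12720.1510 * 1.6360) = 7.9769e-05 mol/L
c_final = A_f / (epsilon * l) = 0.8530 / (12720.1510 * 1.6360) = 4.0990e-05 mol/L
Exhaustion = (c_initial - c_final) / c_initial * 100 = (7.9769e-05 - 4.0990e-05) / 7.9769e-05 * 100 = 48.6145 %


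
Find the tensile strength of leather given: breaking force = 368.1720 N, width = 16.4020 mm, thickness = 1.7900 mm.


Formula: TS = force / (width * thickness)
Substituting: TS = 368.1720 / (16.4020 * 1.7900)
Result: 12.5401 N/mm^2


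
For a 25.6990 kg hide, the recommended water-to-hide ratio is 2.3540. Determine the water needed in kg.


Formula: Water = hide_weight * ratio
Substituting: Water = 25.6990 * 2.3540
Result: 60.4954 kg


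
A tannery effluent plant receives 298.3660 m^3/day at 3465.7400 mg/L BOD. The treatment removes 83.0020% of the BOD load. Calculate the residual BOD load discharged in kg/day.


Load_in = volume * conc / 1000 = 298.3660 * 3465.7400 / 1000 = 1034.0590 kg/day
Removed = Load_in * eff / 100 = 1034.0590 * 83.0020 / 100 = 858.2896 kg/day
Load_out = Load_in - Removed = 1034.0590 - 858.2896 = 175.7693 kg/day


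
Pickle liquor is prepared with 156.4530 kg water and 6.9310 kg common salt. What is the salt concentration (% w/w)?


Formula: Conc = salt / (water + salt) * 100
Substituting: Conc = 6.9310 / (156.4530 + 6.9310) * 100
Result: 4.2422 %


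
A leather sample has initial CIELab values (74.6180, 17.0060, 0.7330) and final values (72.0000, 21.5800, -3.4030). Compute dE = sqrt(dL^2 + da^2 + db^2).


dL = -2.6180, da = 4.5740, db = -4.1360
dE = sqrt((-2.6180)^2 + 4.5740^2 + (-4.1360)^2) = 6.6994


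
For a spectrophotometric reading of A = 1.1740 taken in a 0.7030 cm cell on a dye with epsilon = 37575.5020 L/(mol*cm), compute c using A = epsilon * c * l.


Formula: c = A / (epsilon * l)
Substituting: c = 1.1740 / (37575.5020 * 0.7030)
Result: 4.4443e-05 mol/L


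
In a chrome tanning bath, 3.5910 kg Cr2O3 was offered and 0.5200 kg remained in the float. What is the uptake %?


Formula: Uptake = (offered - residual) / offered * 100
Substituting: Uptake = (3.5910 - 0.5200) / 3.5910 * 100
Result: 85.5194 %


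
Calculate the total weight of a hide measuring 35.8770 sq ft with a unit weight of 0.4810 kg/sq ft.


Formula: Weight = area * weight_per_sqft
Substituting: Weight = 35.8770 * 0.4810
Result: 17.2568 kg


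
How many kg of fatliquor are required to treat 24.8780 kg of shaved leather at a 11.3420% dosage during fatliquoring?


Formula: Fat = substrate * pct / 100
Substituting: Fat = 24.8780 * 11.3420 / 100
Result: 2.8217 kg


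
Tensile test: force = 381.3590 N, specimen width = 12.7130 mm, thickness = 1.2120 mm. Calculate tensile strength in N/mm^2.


Formula: TS = force / (width * thickness)
Substituting: TS = 381.3590 / (12.7130 * 1.2120)
Result: 24.7505 N/mm^2


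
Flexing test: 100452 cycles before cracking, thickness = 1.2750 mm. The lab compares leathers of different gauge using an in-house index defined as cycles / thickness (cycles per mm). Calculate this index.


Formula: Index = cycles / thickness
Substituting: Index = 100452 / 1.2750
Result: 78785.8824 cycles/mm


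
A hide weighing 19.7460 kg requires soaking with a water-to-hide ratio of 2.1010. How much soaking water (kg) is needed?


Formula: Water = hide_weight * ratio
Substituting: Water = 19.7460 * 2.1010
Result: 41.4863 kg


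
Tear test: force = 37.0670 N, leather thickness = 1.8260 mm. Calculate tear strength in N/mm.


Formula: Tear strength = force / thickness
Substituting: Tear strength = 37.0670 / 1.8260
Result: 20.2996 N/mm


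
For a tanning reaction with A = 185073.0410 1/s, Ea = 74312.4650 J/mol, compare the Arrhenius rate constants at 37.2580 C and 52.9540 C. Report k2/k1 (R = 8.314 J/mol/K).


T1 = 37.2580 + 273.15 = 310.4080 K; T2 = 52.9540 + 273.15 = 326.1040 K
k1 = A * exp(-Ea/(R*T1)) = 185073.0410 * exp(-74312.4650/(8.314*310.4080)) = 5.7781e-08 1/s
k2 = A * exp(-Ea/(R*T2)) = 185073.0410 * exp(-74312.4650/(8.314*326.1040)) = 2.3105e-07 1/s
k2/k1 = 2.3105e-07 / 5.7781e-08 = 3.9987


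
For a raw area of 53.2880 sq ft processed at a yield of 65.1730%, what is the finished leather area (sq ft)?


Formula: finished = raw * yield / 100
Substituting: finished = 53.2880 * 65.1730 / 100
Result: 34.7294 sq ft


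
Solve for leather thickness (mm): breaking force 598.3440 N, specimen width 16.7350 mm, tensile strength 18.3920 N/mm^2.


Formula: t = F / (TS * w)
Substituting: t = 598.3440 / (18.3920 * 16.7350)
Result: 1.9440 mm


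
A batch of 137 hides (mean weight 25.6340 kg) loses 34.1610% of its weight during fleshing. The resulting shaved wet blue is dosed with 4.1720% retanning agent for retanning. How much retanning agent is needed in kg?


Total_raw = N * avg_wt = 137 * 25.6340 = 3511.8580 kg
Substrate = Total_raw * (1 - loss/100) = 3511.8580 * (1 - 34.1610/100) = 2312.1722 kg
Retan = Substrate * pct / 100 = 2312.1722 * 4.1720 / 100 = 96.4638 kg


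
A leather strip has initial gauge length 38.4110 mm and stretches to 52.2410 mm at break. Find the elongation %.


Formula: Elongation = (Lf - L0) / L0 * 100
Substituting: Elongation = (52.2410 - 38.4110) / 38.4110 * 100
Result: 36.0053 %


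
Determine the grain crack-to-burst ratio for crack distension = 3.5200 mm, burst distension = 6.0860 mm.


Formula: Ratio = crack / burst
Substituting: Ratio = 3.5200 / 6.0860
Result: 0.5784


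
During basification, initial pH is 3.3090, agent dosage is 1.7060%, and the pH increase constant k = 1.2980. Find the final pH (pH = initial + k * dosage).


Formula: pH_final = pH_initial + k * base_pct
Substituting: pH_final = 3.3090 + 1.2980 * 1.7060
Result: 5.5234


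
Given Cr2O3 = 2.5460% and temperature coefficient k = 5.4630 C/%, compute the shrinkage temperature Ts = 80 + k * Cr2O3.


Formula: Ts = 80 + k * Cr2O3
Substituting: Ts = 80 + 5.4630 * 2.5460
Result: 93.9088 C


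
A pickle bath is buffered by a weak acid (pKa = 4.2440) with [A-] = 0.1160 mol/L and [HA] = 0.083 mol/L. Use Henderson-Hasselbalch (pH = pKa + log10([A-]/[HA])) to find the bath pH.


ratio = [A-] / [HA] = 0.1160 / 0.083 = 1.3976
log10(ratio) = 0.1454
pH = pKa + log10(ratio) = 4.2440 + 0.1454 = 4.3894


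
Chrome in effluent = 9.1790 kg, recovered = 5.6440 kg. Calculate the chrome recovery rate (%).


Formula: Recovery = recovered / input * 100
Substituting: Recovery = 5.6440 / 9.1790 * 100
Result: 61.4882 %


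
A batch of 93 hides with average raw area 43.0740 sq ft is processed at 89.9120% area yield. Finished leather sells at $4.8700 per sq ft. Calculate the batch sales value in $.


Raw_total = N * avg_area = 93 * 43.0740 = 4005.8820 sq ft
Finished = Raw_total * yield / 100 = 4005.8820 * 89.9120 / 100 = 3601.7686 sq ft
Value = Finished * price = 3601.7686 * 4.8700 = 17540.6132 $


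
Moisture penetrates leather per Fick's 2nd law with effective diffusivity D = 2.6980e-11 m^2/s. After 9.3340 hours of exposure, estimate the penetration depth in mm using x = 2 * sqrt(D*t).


t = 9.3340 hr * 3600 = 33602.4000 s
D * t = 2.6980e-11 * 33602.4000 = 9.0659e-07
x = 2 * sqrt(D*t) = 2 * sqrt(9.0659e-07) = 0.0019043 m = 1.9043 mm


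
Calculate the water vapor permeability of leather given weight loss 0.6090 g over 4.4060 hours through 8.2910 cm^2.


Formula: WVP = loss / (area * time)
Substituting: WVP = 0.6090 / (8.2910 * 4.4060)
Result: 0.0166712 g/(cm^2*hr)


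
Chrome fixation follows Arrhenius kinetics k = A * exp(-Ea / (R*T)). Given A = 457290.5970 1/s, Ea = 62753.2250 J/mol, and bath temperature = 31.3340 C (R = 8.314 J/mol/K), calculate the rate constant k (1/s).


T_K = T_C + 273.15 = 31.3340 + 273.15 = 304.4840 K
exponent = -Ea / (R * T_K) = -62753.2250 / (8.314 * 304.4840) = -24.7891
k = A * exp(exponent) = 457290.5970 * exp(-24.7891) = 7.8416e-06 1/s


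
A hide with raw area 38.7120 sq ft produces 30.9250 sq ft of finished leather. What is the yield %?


Formula: Yield = finished / raw * 100
Substituting: Yield = 30.9250 / 38.7120 * 100
Result: 79.8848 %
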